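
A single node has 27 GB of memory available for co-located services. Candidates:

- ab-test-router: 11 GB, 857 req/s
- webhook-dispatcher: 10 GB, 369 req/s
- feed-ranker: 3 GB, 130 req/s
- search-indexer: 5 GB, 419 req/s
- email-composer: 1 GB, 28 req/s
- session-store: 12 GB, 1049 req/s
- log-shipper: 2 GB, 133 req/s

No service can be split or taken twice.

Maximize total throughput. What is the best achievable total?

2067

Filling by ratio: feed-ranker + search-indexer + email-composer + session-store + log-shipper for 1759, with 4 GB left unused.
Replace feed-ranker and search-indexer with ab-test-router: the trade gains 308 net, giving 2067 at 26 GB.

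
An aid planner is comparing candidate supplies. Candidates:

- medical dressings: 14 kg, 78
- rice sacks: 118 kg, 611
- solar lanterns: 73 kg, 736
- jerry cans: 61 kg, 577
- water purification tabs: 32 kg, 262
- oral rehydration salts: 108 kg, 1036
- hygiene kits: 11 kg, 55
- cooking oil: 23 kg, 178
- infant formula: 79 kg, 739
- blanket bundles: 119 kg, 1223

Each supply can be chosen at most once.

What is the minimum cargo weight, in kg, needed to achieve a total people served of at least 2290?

238

Need the lightest bundle worth ≥ 2290.
Taking medical dressings + solar lanterns + water purification tabs + blanket bundles gives 2299 (≥ 2290) for 238 kg.
Any bundle with less than 238 kg falls short of 2290.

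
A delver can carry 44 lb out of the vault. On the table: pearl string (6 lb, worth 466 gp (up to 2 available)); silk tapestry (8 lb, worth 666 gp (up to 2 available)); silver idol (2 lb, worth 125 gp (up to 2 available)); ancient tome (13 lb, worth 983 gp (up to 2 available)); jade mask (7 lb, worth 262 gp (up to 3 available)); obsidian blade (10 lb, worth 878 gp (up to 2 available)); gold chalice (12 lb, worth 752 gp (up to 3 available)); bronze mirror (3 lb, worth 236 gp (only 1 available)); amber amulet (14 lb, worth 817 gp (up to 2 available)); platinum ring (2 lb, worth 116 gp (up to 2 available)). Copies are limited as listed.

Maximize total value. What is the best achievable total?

3679

The ratio heuristic lands on 2×silk tapestry + 2×silver idol + 2×obsidian blade + bronze mirror (3574) but leaves 1 lb idle.
Dropping silver idol and bronze mirror frees 5 lb; slotting in pearl string (6 lb) lifts the total to 3679 at 44 lb.
That's the maximum — no swap from here does better than 3679.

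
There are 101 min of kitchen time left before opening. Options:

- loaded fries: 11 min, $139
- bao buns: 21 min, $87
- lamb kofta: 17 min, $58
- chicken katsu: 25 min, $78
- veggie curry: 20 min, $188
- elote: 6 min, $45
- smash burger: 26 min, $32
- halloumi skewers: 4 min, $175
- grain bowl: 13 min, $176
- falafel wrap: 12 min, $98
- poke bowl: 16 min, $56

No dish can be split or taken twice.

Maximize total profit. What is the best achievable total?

935

By profit per min: halloumi skewers 43.75, grain bowl 13.54, loaded fries 12.64 lead.
Taking the top-ratio dishes first gives loaded fries + bao buns + veggie curry + elote + halloumi skewers + grain bowl + falafel wrap for 908 (87 min).
The 21 min tied up in bao buns is better spent on lamb kofta + poke bowl — total rises to 935 (99 min).
Next best is loaded fries + bao buns + lamb kofta + veggie curry + halloumi skewers + grain bowl + falafel wrap at 921 (98 min) — short by 14.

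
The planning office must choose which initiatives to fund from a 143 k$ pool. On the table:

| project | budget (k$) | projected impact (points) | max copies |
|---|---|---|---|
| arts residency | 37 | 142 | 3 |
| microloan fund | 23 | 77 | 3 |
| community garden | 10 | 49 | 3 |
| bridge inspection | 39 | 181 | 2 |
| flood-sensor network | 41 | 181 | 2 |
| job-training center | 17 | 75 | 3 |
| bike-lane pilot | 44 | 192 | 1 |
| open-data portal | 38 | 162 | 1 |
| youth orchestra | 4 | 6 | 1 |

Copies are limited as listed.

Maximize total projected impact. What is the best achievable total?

659

Taking 3×community garden + 2×bridge inspection + 2×job-training center: 142 k$ used, 659 in projected impact.
The spare 1 k$ is too small for any remaining project, and no exchange beats 659.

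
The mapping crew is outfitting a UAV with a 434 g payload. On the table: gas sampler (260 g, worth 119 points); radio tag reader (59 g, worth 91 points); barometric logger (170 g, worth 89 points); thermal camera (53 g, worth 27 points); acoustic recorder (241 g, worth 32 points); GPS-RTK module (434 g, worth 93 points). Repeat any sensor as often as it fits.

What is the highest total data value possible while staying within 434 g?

637

Best packing: 7×radio tag reader — 413 g, 637 total.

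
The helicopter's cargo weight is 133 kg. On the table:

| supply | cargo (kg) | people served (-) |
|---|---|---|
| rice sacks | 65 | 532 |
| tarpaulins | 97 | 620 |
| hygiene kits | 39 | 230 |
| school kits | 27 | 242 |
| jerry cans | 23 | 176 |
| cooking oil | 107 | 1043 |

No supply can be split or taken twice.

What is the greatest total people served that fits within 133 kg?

1219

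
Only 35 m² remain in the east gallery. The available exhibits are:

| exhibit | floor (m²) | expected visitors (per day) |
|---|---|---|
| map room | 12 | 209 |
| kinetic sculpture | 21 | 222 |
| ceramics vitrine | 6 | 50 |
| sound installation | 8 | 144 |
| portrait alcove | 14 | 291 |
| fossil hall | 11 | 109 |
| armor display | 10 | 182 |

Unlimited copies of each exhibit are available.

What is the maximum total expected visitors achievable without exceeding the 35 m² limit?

655

Taking the top-ratio exhibits first gives ceramics vitrine + 2×portrait alcove for 632 (34 m²).
The 20 m² tied up in ceramics vitrine and portrait alcove is better spent on 2×armor display — total rises to 655 (34 m²).
That's the maximum — no swap from here does better than 655.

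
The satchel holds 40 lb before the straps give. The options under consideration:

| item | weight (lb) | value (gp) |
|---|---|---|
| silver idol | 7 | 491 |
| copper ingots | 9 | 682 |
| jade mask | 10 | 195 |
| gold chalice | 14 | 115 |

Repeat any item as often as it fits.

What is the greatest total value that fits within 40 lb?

2837

Taking the top-ratio items first gives 4×copper ingots for 2728 (36 lb).
The 18 lb tied up in 2×copper ingots is better spent on 3×silver idol — total rises to 2837 (39 lb).
Every other selection either busts 40 lb or fails to beat 2837.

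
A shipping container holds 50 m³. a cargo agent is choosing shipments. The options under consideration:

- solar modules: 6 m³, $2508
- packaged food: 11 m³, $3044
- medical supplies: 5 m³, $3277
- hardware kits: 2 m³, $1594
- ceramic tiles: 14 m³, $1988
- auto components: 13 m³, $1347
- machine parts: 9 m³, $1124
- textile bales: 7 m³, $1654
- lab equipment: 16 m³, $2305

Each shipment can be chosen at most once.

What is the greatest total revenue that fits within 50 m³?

Ranking by ratio (revenue/m³): hardware kits 797.00, medical supplies 655.40, solar modules 418.00.
Solar modules + packaged food + medical supplies + hardware kits + textile bales + lab equipment uses 47 of the 50 m³ and totals 14382.
No other feasible combination exceeds 14382.

14382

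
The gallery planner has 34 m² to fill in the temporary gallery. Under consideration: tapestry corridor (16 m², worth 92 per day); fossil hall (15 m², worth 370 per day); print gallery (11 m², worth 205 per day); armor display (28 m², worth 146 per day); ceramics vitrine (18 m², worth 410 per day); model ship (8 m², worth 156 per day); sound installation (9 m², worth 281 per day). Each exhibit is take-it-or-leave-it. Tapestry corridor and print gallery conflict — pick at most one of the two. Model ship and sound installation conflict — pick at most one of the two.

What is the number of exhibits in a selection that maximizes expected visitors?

Best achievable expected visitors is 780.
For example fossil hall + ceramics vitrine achieves it, using 33 m².
All optima have 2 exhibits.

2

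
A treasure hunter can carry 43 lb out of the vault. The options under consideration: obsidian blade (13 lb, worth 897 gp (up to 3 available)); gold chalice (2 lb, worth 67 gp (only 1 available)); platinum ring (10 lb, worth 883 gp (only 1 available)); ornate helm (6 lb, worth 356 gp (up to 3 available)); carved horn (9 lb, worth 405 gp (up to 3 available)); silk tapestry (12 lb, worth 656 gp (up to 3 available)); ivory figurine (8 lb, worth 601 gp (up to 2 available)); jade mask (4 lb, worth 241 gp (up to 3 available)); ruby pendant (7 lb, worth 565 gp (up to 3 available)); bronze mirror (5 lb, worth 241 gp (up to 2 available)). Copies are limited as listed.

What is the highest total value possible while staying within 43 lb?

Platinum ring + ivory figurine + jade mask + 3×ruby pendant uses 43 of the 43 lb and totals 3420.
Nothing else within 43 lb beats 3420.

3420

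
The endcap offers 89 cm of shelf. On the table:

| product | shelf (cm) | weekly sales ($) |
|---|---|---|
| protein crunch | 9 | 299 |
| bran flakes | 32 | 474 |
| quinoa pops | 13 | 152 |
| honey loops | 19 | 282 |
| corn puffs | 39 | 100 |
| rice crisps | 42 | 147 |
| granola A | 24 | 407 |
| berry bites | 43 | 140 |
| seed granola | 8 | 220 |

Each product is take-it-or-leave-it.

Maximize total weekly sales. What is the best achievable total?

1552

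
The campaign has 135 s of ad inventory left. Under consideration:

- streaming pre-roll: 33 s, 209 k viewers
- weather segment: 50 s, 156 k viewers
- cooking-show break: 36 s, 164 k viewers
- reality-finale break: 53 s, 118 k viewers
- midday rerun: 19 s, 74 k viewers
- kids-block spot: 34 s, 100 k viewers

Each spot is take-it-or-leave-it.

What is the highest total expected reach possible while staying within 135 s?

547

Ranking by ratio (expected reach/s): streaming pre-roll 6.33, cooking-show break 4.56, midday rerun 3.89.
Streaming pre-roll + cooking-show break + midday rerun + kids-block spot uses 122 of the 135 s and totals 547.
Next best is streaming pre-roll + weather segment + cooking-show break at 529 (119 s) — short by 18.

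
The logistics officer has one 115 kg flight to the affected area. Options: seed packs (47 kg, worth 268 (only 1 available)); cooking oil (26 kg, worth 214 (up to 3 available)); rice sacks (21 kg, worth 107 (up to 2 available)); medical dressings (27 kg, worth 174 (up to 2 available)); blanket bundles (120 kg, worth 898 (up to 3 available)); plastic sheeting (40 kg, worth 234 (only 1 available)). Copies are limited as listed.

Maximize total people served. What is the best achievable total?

816

Best packing: 3×cooking oil + medical dressings — 105 kg, 816 total.
That's the maximum — no swap from here does better than 816.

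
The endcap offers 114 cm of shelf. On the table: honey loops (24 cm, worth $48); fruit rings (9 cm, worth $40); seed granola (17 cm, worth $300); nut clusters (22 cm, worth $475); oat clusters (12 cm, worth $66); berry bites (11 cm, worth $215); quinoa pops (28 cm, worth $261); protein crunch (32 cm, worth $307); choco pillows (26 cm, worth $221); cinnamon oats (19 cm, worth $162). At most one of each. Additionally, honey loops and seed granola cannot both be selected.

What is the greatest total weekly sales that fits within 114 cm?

1558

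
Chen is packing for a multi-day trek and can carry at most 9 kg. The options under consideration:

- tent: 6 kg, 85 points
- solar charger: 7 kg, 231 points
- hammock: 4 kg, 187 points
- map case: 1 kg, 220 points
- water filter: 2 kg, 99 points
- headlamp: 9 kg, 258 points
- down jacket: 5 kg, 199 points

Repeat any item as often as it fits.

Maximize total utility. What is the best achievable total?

1980

By utility per kg: map case 220.00, water filter 49.50, hammock 46.75, down jacket 39.80 lead.
The ratio ordering already packs tightly: 9×map case, 9 kg, 1980.
Nothing else within 9 kg beats 1980.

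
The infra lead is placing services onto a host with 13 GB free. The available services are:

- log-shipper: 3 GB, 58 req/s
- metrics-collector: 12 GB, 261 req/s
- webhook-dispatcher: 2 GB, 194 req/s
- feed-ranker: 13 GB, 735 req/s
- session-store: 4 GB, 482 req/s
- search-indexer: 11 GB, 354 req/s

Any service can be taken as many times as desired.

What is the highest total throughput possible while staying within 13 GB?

Ranking by ratio (throughput/GB): session-store 120.50, webhook-dispatcher 97.00, feed-ranker 56.54, search-indexer 32.18.
The ratio ordering already packs tightly: 3×session-store, 12 GB, 1446.
No other feasible combination exceeds 1446.

1446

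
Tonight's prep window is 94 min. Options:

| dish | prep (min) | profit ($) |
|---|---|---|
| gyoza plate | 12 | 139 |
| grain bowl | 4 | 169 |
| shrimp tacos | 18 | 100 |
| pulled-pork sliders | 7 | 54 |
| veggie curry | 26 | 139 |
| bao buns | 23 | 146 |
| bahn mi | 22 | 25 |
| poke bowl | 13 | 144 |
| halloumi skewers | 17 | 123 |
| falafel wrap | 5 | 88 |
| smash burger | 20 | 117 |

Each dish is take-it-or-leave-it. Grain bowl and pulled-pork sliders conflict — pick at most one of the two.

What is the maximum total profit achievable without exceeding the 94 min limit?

Gyoza plate + grain bowl + bao buns + poke bowl + halloumi skewers + falafel wrap + smash burger uses 94 of the 94 min and totals 926.

926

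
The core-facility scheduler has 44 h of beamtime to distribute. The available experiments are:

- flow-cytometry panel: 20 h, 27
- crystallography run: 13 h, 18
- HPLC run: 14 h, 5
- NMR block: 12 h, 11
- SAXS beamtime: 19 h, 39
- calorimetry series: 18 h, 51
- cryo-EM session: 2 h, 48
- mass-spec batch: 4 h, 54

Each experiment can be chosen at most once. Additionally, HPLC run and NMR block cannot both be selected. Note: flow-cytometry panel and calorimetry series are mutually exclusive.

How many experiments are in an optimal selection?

4

The maximum expected citations within 44 h is 192.
SAXS beamtime + calorimetry series + cryo-EM session + mass-spec batch hits 192 at 43 h.
All optima have 4 experiments.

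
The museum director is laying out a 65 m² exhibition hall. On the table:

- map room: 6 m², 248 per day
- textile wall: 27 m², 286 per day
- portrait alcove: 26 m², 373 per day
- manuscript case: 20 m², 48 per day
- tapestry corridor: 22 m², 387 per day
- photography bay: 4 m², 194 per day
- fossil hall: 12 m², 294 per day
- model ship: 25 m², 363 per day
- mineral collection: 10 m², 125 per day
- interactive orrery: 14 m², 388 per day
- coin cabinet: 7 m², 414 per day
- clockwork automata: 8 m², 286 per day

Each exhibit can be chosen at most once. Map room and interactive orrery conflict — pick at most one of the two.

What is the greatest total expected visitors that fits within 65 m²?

1823

Density check — coin cabinet 59.14, photography bay 48.50, map room 41.33 are the best per m².
Map room + tapestry corridor + photography bay + fossil hall + coin cabinet + clockwork automata uses 59 of the 65 m² and totals 1823.
Next best is map room + portrait alcove + photography bay + fossil hall + coin cabinet + clockwork automata at 1809 (63 m²) — short by 14.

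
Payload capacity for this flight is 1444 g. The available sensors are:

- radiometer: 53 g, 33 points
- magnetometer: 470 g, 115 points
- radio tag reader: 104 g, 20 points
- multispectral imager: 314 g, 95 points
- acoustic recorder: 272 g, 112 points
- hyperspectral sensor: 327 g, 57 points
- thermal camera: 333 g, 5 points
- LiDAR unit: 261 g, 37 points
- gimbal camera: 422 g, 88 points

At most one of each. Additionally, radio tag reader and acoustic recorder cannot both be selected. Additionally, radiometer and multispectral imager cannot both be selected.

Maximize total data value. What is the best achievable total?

379

Best packing: magnetometer + multispectral imager + acoustic recorder + hyperspectral sensor — 1383 g, 379 total.
The closest alternative, magnetometer + multispectral imager + acoustic recorder + LiDAR unit, reaches only 359.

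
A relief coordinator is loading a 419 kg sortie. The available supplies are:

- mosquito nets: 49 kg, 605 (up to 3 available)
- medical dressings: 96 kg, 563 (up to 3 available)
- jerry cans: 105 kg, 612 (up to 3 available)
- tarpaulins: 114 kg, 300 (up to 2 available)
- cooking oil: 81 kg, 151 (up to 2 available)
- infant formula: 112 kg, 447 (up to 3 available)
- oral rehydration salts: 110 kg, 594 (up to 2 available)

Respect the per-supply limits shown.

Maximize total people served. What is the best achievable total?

3046

The ratio heuristic lands on 3×mosquito nets + 2×medical dressings (2941) but leaves 80 kg idle.
Dropping mosquito nets and 2×medical dressings frees 241 kg; slotting in 3×jerry cans (315 kg) lifts the total to 3046 at 413 kg.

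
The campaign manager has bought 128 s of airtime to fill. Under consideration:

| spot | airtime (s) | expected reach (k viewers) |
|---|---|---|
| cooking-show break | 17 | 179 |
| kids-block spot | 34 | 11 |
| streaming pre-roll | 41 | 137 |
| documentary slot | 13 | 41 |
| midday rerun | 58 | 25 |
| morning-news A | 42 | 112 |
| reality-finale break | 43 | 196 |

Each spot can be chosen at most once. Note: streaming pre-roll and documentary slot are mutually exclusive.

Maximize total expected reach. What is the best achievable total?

Best packing: cooking-show break + documentary slot + morning-news A + reality-finale break — 115 s, 528 total.
Every other selection either busts 128 s or breaks a pairing rule or fails to beat 528.

528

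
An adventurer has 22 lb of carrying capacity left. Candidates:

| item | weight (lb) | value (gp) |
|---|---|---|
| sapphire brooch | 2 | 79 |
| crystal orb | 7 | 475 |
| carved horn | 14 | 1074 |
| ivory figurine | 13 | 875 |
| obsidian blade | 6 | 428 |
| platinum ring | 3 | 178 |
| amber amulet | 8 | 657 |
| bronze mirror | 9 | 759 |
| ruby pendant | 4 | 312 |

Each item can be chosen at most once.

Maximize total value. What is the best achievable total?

1731

Greedy by ratio would take amber amulet + bronze mirror + ruby pendant: 21 lb used, total 1728.
Dropping bronze mirror and ruby pendant frees 13 lb; slotting in carved horn (14 lb) lifts the total to 1731 at 22 lb.
The closest alternative, amber amulet + bronze mirror + ruby pendant, reaches only 1728.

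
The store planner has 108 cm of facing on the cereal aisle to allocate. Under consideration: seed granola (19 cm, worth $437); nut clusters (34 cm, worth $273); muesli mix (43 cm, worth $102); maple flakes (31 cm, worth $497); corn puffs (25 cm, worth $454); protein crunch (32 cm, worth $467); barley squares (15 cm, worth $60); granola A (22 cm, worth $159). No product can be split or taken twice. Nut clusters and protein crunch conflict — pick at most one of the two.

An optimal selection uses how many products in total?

The maximum weekly sales within 108 cm is 1855.
seed granola + maple flakes + corn puffs + protein crunch hits 1855 at 107 cm.
All optima have 4 products.

4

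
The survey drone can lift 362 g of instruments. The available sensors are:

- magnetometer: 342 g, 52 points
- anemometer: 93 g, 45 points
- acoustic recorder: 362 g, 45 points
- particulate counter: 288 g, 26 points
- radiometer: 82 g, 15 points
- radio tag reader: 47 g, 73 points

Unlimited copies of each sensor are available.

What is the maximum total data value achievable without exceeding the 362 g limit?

Density check — radio tag reader 1.55, anemometer 0.48, radiometer 0.18, magnetometer 0.15 are the best per g.
Best packing: 7×radio tag reader — 329 g, 511 total.
Every other selection either busts 362 g or fails to beat 511.

511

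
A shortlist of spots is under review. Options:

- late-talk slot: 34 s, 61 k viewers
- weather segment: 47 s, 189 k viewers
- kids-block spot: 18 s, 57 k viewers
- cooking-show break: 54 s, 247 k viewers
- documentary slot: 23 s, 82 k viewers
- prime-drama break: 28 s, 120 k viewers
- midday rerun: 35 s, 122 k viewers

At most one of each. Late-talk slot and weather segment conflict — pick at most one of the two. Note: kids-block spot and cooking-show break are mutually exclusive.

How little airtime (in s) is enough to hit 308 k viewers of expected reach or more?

75

Minimise s subject to total expected reach ≥ 308.
weather segment + prime-drama break: 309 expected reach at 75 s.
Below 75 s the best achievable stays under 308.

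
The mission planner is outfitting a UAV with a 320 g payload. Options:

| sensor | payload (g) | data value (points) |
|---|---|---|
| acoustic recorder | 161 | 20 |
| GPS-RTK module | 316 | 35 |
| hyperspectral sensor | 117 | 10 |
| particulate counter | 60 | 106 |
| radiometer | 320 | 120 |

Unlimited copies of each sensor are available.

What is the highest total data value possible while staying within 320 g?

530

Density check — particulate counter 1.77, radiometer 0.38, acoustic recorder 0.12, GPS-RTK module 0.11 are the best per g.
The ratio ordering already packs tightly: 5×particulate counter, 300 g, 530.
Every other selection either busts 320 g or fails to beat 530.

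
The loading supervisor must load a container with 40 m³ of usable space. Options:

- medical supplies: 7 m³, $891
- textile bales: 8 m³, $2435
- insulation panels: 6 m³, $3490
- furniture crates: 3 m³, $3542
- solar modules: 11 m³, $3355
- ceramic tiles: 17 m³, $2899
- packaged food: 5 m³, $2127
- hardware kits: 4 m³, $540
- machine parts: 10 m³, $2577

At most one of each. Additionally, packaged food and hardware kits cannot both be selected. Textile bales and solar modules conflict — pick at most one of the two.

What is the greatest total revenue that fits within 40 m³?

15091

By revenue per m³: furniture crates 1180.67, insulation panels 581.67, packaged food 425.40, solar modules 305.00 lead.
Taking insulation panels + furniture crates + solar modules + packaged food + machine parts: 35 m³ used, 15091 in revenue.
The closest alternative, medical supplies + textile bales + insulation panels + furniture crates + packaged food + machine parts, reaches only 15062.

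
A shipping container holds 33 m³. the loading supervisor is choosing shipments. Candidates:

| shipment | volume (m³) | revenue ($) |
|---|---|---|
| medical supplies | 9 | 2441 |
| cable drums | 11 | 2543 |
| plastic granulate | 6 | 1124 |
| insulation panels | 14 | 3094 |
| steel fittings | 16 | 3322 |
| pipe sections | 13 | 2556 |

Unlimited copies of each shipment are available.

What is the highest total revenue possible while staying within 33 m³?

Taking 3×medical supplies + plastic granulate: 33 m³ used, 8447 in revenue.
No other feasible combination exceeds 8447.

8447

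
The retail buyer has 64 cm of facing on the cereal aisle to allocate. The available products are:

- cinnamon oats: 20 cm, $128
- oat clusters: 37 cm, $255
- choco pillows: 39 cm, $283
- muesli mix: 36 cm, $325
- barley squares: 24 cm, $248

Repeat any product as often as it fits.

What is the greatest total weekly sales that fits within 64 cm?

573

Taking the top-ratio products first gives 2×barley squares for 496 (48 cm).
Dropping barley squares frees 24 cm; slotting in muesli mix (36 cm) lifts the total to 573 at 60 cm.
Nothing else within 64 cm beats 573.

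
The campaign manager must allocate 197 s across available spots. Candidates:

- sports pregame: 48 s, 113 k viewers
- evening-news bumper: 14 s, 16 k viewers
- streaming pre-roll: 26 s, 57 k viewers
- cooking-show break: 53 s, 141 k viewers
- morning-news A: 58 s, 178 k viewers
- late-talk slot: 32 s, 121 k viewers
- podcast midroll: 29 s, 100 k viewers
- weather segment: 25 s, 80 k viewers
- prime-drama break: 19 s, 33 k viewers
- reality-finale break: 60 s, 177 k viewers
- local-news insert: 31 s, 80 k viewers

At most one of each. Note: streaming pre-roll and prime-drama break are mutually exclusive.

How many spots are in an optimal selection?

The maximum expected reach within 197 s is 620.
cooking-show break + morning-news A + late-talk slot + podcast midroll + weather segment hits 620 at 197 s.
Any selection reaching 620 contains exactly 5 spots.

5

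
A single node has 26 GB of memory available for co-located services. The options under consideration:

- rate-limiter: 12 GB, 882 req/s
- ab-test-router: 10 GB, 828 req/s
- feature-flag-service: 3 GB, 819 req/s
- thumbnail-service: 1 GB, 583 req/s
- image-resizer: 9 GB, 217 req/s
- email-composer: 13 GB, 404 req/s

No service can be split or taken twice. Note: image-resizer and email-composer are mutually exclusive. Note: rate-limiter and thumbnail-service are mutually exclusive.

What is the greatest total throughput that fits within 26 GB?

Taking rate-limiter + ab-test-router + feature-flag-service: 25 GB used, 2529 in throughput.
An exhaustive check of the 64 subsets confirms 2529.

2529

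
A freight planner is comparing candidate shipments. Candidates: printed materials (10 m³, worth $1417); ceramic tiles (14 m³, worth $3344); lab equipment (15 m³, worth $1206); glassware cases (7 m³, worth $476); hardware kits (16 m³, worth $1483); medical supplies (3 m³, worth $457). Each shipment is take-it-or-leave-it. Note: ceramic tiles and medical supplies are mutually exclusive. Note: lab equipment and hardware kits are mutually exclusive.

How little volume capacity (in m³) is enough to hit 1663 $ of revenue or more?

13

Minimise m³ subject to total revenue ≥ 1663.
printed materials + medical supplies reaches 1874 using 13 m³.
Below 13 m³ the best achievable stays under 1663.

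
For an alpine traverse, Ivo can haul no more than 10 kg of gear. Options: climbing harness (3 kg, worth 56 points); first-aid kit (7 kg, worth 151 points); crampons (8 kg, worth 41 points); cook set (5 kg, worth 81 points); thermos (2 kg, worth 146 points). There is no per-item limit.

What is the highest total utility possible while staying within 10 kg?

730

Ranking by ratio (utility/kg): thermos 73.00, first-aid kit 21.57, climbing harness 18.67, cook set 16.20.
Best packing: 5×thermos — 10 kg, 730 total.
Every other selection either busts 10 kg or fails to beat 730.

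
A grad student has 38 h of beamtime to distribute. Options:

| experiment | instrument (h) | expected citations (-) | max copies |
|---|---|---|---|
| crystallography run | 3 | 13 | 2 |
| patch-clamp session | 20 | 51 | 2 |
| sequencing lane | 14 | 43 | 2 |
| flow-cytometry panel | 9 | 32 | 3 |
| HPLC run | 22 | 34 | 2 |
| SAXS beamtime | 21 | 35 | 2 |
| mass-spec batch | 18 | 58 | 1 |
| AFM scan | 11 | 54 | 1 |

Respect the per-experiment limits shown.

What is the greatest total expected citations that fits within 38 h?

By expected citations per h: AFM scan 4.91, crystallography run 4.33, flow-cytometry panel 3.56 lead.
The ratio heuristic lands on 2×crystallography run + 2×flow-cytometry panel + AFM scan (144) but leaves 3 h idle.
Dropping 2×crystallography run frees 6 h; slotting in flow-cytometry panel (9 h) lifts the total to 150 at 38 h.
Every other selection either busts 38 h or exceeds an availability limit or fails to beat 150.

150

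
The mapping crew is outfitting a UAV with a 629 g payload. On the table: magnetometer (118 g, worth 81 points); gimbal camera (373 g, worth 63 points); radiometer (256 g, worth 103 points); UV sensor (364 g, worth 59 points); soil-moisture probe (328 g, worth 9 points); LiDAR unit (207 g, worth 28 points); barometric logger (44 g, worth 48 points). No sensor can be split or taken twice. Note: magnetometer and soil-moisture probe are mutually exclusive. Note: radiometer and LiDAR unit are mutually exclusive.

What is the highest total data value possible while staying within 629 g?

232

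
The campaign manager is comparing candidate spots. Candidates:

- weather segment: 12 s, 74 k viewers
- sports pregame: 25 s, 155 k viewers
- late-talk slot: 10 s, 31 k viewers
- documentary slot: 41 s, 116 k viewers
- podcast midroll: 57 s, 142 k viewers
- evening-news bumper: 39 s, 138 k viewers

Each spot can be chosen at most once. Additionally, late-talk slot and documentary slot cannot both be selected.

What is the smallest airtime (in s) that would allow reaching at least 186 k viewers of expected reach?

35

Look for the lowest-airtime combination reaching 186.
Taking sports pregame + late-talk slot gives 186 (≥ 186) for 35 s.
No combination under 35 s hits 186.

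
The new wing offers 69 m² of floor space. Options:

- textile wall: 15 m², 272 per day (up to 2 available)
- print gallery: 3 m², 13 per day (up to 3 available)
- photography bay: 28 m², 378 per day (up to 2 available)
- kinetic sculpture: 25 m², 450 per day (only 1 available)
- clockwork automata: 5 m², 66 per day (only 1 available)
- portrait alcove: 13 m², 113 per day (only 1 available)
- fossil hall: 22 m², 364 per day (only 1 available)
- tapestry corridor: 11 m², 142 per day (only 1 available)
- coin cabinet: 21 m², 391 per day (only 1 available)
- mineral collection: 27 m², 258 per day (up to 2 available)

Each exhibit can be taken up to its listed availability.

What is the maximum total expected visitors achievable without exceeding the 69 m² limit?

The ratio heuristic lands on 2×textile wall + clockwork automata + tapestry corridor + coin cabinet (1143) but leaves 2 m² idle.
Using the slack differently, kinetic sculpture + fossil hall + coin cabinet comes to 1205 at 68 m².

1205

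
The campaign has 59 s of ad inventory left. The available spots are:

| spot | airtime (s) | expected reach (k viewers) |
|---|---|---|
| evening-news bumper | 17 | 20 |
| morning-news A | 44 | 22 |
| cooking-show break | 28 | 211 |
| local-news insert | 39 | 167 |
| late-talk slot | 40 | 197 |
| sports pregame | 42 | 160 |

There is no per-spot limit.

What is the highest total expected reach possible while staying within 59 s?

422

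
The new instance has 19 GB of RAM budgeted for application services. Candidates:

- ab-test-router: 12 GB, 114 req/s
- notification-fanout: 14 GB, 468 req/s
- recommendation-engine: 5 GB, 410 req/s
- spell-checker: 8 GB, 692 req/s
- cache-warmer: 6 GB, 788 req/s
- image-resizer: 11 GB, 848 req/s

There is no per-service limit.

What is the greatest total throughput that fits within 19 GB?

2364

Best packing: 3×cache-warmer — 18 GB, 2364 total.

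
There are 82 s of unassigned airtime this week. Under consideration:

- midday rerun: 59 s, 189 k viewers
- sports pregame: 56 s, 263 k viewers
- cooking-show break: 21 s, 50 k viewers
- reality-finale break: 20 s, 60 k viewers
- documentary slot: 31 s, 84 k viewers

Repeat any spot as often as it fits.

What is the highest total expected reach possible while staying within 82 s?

323

Taking sports pregame + reality-finale break: 76 s used, 323 in expected reach.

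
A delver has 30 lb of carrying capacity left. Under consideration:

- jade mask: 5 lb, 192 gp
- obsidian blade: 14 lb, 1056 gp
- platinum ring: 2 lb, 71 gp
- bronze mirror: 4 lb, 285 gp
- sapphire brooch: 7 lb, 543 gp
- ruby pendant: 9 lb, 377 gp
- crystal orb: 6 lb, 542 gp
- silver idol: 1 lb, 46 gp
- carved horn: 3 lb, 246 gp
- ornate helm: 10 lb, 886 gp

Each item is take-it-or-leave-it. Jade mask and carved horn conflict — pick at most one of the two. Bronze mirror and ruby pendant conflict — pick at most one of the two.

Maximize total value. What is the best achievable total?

Bronze mirror + sapphire brooch + crystal orb + carved horn + ornate helm uses 30 of the 30 lb and totals 2502.
Runner-up obsidian blade + crystal orb + ornate helm tops out at 2484.

2502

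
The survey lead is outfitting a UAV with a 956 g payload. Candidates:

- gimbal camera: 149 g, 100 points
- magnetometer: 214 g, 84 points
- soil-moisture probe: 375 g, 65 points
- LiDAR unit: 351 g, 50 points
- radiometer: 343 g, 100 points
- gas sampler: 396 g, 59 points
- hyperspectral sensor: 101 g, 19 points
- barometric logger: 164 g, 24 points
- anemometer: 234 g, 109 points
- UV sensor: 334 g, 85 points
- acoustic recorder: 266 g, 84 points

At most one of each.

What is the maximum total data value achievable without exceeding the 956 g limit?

393

Density check — gimbal camera 0.67, anemometer 0.47, magnetometer 0.39, acoustic recorder 0.32 are the best per g.
Taking the top-ratio sensors first gives gimbal camera + magnetometer + anemometer + acoustic recorder for 377 (863 g).
Replace acoustic recorder with radiometer: the trade gains 16 net, giving 393 at 940 g.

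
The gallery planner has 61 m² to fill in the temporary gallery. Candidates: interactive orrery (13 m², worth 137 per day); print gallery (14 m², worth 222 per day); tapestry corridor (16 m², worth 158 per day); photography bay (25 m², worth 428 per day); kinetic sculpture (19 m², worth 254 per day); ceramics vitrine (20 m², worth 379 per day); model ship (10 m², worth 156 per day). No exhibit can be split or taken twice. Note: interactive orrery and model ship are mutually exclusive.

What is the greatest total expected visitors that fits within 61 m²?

Ranking by ratio (expected visitors/m²): ceramics vitrine 18.95, photography bay 17.12, print gallery 15.86, model ship 15.60.
Best packing: print gallery + photography bay + ceramics vitrine — 59 m², 1029 total.

1029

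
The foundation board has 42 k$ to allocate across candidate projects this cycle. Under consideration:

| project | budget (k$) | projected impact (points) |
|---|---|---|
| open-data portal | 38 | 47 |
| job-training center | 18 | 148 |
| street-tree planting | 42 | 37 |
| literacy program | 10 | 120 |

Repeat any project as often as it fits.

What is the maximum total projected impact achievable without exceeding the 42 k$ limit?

480

4×literacy program uses 40 of the 42 k$ and totals 480.
That's the maximum — no swap from here does better than 480.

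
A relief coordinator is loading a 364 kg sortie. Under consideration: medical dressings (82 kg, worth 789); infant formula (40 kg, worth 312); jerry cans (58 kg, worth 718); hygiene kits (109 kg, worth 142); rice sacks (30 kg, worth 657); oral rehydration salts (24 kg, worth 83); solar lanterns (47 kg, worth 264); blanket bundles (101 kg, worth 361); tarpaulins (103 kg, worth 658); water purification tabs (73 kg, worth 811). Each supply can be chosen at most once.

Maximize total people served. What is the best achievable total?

The ratio ordering already packs tightly: medical dressings + infant formula + jerry cans + rice sacks + oral rehydration salts + solar lanterns + water purification tabs, 354 kg, 3634.
Runner-up medical dressings + jerry cans + rice sacks + tarpaulins + water purification tabs tops out at 3633.

3634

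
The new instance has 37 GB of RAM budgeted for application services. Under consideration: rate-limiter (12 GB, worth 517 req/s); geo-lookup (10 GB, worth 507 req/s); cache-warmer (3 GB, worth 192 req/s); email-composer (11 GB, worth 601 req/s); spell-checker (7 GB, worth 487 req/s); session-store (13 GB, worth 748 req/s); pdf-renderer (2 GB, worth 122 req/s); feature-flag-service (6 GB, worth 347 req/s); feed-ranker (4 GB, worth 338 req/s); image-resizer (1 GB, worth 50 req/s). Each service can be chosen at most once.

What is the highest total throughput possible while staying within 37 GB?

2296

Density check — feed-ranker 84.50, spell-checker 69.57, cache-warmer 64.00 are the best per GB.
Taking the top-ratio services first gives cache-warmer + spell-checker + session-store + pdf-renderer + feature-flag-service + feed-ranker + image-resizer for 2284 (36 GB).
Dropping cache-warmer and feature-flag-service and image-resizer frees 10 GB; slotting in email-composer (11 GB) lifts the total to 2296 at 37 GB.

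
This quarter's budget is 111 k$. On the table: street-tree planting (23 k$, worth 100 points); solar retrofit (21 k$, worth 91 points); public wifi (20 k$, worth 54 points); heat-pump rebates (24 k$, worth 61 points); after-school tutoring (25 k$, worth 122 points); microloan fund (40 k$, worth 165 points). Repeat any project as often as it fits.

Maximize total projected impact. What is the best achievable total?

Ranking by ratio (projected impact/k$): after-school tutoring 4.88, street-tree planting 4.35, solar retrofit 4.33, microloan fund 4.12.
A density-first pass picks 4×after-school tutoring — 488 at 100 k$.
Replace 2×after-school tutoring with solar retrofit + microloan fund: the trade gains 12 net, giving 500 at 111 k$.
No other feasible combination exceeds 500.

500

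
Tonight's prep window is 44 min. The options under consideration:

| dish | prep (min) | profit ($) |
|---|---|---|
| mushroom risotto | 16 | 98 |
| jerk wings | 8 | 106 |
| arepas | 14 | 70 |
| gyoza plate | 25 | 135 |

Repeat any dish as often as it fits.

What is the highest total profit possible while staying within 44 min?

The ratio ordering already packs tightly: 5×jerk wings, 40 min, 530.

530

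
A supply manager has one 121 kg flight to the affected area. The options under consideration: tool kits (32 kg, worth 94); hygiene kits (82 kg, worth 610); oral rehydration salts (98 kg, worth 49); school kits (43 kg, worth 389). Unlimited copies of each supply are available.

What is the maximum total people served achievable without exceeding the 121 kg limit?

872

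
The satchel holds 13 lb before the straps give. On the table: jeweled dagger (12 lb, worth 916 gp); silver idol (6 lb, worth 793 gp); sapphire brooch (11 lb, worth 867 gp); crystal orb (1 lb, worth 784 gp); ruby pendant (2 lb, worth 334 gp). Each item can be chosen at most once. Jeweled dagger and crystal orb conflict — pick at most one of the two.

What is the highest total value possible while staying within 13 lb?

1911

Silver idol + crystal orb + ruby pendant uses 9 of the 13 lb and totals 1911.
Nothing else feasible within 13 lb beats 1911.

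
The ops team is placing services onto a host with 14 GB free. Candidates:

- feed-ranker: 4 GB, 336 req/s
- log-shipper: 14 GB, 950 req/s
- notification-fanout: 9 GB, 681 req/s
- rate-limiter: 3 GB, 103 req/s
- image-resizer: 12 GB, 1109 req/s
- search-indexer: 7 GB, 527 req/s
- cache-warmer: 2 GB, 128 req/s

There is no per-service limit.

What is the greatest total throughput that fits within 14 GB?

Density check — image-resizer 92.42, feed-ranker 84.00, notification-fanout 75.67 are the best per GB.
Taking image-resizer + cache-warmer: 14 GB used, 1237 in throughput.
No other feasible combination exceeds 1237.

1237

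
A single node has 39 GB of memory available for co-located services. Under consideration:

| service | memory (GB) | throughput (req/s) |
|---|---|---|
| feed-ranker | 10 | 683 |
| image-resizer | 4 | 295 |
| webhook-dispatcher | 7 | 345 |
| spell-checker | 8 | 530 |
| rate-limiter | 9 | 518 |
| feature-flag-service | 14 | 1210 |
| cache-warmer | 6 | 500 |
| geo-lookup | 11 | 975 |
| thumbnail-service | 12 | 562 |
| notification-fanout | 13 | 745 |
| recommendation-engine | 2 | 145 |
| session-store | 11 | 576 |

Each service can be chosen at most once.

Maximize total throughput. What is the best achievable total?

Filling by ratio: image-resizer + feature-flag-service + cache-warmer + geo-lookup + recommendation-engine for 3125, with 2 GB left unused.
Replace image-resizer and recommendation-engine with spell-checker: the trade gains 90 net, giving 3215 at 39 GB.
The closest alternative, feed-ranker + image-resizer + feature-flag-service + geo-lookup, reaches only 3163.

3215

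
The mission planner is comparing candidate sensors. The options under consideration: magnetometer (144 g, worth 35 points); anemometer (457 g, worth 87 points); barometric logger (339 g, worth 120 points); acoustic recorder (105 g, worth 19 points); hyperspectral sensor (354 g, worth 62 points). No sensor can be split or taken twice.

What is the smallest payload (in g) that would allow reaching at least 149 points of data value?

Minimise g subject to total data value ≥ 149.
magnetometer + barometric logger reaches 155 using 483 g.
No combination under 483 g hits 149.

483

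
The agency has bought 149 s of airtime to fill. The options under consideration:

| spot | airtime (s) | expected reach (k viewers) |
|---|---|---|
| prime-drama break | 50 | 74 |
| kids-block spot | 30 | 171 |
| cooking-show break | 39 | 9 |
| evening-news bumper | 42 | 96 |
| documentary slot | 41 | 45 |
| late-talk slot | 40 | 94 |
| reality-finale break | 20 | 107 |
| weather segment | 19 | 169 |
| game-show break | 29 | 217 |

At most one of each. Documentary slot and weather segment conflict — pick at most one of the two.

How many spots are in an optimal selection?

Optimal total is 760.
One optimal bundle: kids-block spot + evening-news bumper + reality-finale break + weather segment + game-show break (140 s).
Every optimal selection uses 5 spots.

5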